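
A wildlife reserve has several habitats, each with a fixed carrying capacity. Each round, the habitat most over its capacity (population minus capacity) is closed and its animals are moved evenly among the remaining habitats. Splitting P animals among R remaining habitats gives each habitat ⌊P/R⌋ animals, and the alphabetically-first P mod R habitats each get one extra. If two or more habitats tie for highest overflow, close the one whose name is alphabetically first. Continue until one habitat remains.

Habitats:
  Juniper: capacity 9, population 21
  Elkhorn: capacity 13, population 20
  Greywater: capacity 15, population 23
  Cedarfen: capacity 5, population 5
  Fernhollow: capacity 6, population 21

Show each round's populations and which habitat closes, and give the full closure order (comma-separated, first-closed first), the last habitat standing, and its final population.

Closure order: Fernhollow, Juniper, Elkhorn, Greywater
Last habitat: Cedarfen with 90 animals

Round 1: Cedarfen=5 Elkhorn=20 Fernhollow=21 Greywater=23 Juniper=21 → close Fernhollow (overflow 15)
  21÷4 = 5 each, +1 to first 1
Round 2: Cedarfen=11 Elkhorn=25 Greywater=28 Juniper=26 → close Juniper (overflow 17)
  26÷3 = 8 each, +1 to first 2
Round 3: Cedarfen=20 Elkhorn=34 Greywater=36 → close Elkhorn (overflow 21)
  34÷2 = 17 each, +1 to first 0
Round 4: Cedarfen=37 Greywater=53 → close Greywater (overflow 38)
  53÷1 = 53 each, +1 to first 0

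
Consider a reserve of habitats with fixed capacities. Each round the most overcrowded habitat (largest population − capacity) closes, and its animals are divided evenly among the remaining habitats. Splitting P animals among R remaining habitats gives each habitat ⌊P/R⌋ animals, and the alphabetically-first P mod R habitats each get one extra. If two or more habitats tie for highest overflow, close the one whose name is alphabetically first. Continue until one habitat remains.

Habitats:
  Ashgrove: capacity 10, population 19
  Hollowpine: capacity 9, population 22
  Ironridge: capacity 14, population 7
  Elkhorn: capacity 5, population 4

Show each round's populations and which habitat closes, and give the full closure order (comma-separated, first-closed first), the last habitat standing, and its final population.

Round 1: Ashgrove=19 Elkhorn=4 Hollowpine=22 Ironridge=7 → close Hollowpine (overflow 13)
  22÷3 = 7 each, +1 to first 1
Round 2: Ashgrove=27 Elkhorn=11 Ironridge=14 → close Ashgrove (overflow 17)
  27÷2 = 13 each, +1 to first 1
Round 3: Elkhorn=25 Ironridge=27 → close Elkhorn (overflow 20)
  25÷1 = 25 each, +1 to first 0

Closure order: Hollowpine, Ashgrove, Elkhorn
Last habitat: Ironridge with 52 animals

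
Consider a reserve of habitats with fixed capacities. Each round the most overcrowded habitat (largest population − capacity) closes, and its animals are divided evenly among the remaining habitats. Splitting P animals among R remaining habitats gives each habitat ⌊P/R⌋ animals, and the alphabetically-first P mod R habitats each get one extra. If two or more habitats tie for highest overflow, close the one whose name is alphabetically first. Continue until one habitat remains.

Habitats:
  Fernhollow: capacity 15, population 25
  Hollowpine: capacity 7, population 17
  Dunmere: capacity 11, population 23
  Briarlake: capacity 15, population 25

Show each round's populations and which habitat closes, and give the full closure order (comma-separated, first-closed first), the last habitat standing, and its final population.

Closure order: Dunmere, Briarlake, Fernhollow
Last habitat: Hollowpine with 90 animals

Round 1: Briarlake=25 Dunmere=23 Fernhollow=25 Hollowpine=17 → close Dunmere (overflow 12)
  23÷3 = 7 each, +1 to first 2
Round 2: Briarlake=33 Fernhollow=33 Hollowpine=24 → close Briarlake (overflow 18)
  33÷2 = 16 each, +1 to first 1
Round 3: Fernhollow=50 Hollowpine=40 → close Fernhollow (overflow 35)
  50÷1 = 50 each, +1 to first 0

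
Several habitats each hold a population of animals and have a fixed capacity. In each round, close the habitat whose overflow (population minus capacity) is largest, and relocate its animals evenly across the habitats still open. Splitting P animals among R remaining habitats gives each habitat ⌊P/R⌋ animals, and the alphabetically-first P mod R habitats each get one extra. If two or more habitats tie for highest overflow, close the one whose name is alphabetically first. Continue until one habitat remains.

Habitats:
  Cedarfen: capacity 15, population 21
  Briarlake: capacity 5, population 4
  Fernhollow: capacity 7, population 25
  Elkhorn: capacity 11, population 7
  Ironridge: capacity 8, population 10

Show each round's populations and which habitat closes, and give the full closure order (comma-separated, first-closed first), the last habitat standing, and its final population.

Closure order: Fernhollow, Cedarfen, Ironridge, Briarlake
Last habitat: Elkhorn with 67 animals

Round 1: Briarlake=4 Cedarfen=21 Elkhorn=7 Fernhollow=25 Ironridge=10 → close Fernhollow (overflow 18)
  25÷4 = 6 each, +1 to first 1
Round 2: Briarlake=11 Cedarfen=27 Elkhorn=13 Ironridge=16 → close Cedarfen (overflow 12)
  27÷3 = 9 each, +1 to first 0
Round 3: Briarlake=20 Elkhorn=22 Ironridge=25 → close Ironridge (overflow 17)
  25÷2 = 12 each, +1 to first 1
Round 4: Briarlake=33 Elkhorn=34 → close Briarlake (overflow 28)
  33÷1 = 33 each, +1 to first 0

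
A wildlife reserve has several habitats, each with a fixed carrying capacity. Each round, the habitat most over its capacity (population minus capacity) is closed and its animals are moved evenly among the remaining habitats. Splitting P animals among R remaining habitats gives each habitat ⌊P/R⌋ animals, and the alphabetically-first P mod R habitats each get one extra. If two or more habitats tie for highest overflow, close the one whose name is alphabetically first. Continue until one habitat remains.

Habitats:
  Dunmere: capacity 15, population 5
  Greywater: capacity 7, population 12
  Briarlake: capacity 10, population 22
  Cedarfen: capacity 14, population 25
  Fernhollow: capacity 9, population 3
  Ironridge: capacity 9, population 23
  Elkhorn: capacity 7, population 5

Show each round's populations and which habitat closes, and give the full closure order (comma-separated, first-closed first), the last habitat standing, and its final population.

Round 1: Briarlake=22 Cedarfen=25 Dunmere=5 Elkhorn=5 Fernhollow=3 Greywater=12 Ironridge=23 → close Ironridge (overflow 14)
  23÷6 = 3 each, +1 to first 5
Round 2: Briarlake=26 Cedarfen=29 Dunmere=9 Elkhorn=9 Fernhollow=7 Greywater=15 → close Briarlake (overflow 16)
  26÷5 = 5 each, +1 to first 1
Round 3: Cedarfen=35 Dunmere=14 Elkhorn=14 Fernhollow=12 Greywater=20 → close Cedarfen (overflow 21)
  35÷4 = 8 each, +1 to first 3
Round 4: Dunmere=23 Elkhorn=23 Fernhollow=21 Greywater=28 → close Greywater (overflow 21)
  28÷3 = 9 each, +1 to first 1
Round 5: Dunmere=33 Elkhorn=32 Fernhollow=30 → close Elkhorn (overflow 25)
  32÷2 = 16 each, +1 to first 0
Round 6: Dunmere=49 Fernhollow=46 → close Fernhollow (overflow 37)
  46÷1 = 46 each, +1 to first 0

Closure order: Ironridge, Briarlake, Cedarfen, Greywater, Elkhorn, Fernhollow
Last habitat: Dunmere with 95 animals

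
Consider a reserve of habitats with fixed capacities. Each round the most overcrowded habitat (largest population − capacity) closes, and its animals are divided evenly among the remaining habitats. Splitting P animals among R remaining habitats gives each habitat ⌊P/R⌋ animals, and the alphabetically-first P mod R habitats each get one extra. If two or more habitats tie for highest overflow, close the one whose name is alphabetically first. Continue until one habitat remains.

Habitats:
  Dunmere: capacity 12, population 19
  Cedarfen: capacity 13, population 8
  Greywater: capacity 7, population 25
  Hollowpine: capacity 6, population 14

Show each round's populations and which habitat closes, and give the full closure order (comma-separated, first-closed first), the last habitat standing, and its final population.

Round 1: Cedarfen=8 Dunmere=19 Greywater=25 Hollowpine=14 → close Greywater (overflow 18)
  25÷3 = 8 each, +1 to first 1
Round 2: Cedarfen=17 Dunmere=27 Hollowpine=22 → close Hollowpine (overflow 16)
  22÷2 = 11 each, +1 to first 0
Round 3: Cedarfen=28 Dunmere=38 → close Dunmere (overflow 26)
  38÷1 = 38 each, +1 to first 0

Closure order: Greywater, Hollowpine, Dunmere
Last habitat: Cedarfen with 66 animals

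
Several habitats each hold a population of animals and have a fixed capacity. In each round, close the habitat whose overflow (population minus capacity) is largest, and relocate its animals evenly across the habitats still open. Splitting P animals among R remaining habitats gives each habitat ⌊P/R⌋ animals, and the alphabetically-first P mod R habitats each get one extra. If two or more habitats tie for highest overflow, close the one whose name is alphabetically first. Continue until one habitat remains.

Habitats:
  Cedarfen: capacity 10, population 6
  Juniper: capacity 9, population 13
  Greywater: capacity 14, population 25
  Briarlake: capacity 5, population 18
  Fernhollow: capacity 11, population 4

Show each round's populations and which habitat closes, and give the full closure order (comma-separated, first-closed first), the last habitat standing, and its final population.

Round 1: Briarlake=18 Cedarfen=6 Fernhollow=4 Greywater=25 Juniper=13 → close Briarlake (overflow 13)
  18÷4 = 4 each, +1 to first 2
Round 2: Cedarfen=11 Fernhollow=9 Greywater=29 Juniper=17 → close Greywater (overflow 15)
  29÷3 = 9 each, +1 to first 2
Round 3: Cedarfen=21 Fernhollow=19 Juniper=26 → close Juniper (overflow 17)
  26÷2 = 13 each, +1 to first 0
Round 4: Cedarfen=34 Fernhollow=32 → close Cedarfen (overflow 24)
  34÷1 = 34 each, +1 to first 0

Closure order: Briarlake, Greywater, Juniper, Cedarfen
Last habitat: Fernhollow with 66 animals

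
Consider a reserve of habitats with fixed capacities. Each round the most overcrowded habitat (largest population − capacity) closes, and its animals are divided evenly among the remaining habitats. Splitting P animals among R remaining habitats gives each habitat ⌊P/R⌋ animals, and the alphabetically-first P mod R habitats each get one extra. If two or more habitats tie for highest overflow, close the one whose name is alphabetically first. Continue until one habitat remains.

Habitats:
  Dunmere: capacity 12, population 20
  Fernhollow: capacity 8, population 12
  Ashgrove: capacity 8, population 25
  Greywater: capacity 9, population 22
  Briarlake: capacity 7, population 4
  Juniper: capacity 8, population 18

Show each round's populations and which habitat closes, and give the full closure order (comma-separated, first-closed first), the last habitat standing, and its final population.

Round 1: Ashgrove=25 Briarlake=4 Dunmere=20 Fernhollow=12 Greywater=22 Juniper=18 → close Ashgrove (overflow 17)
  25÷5 = 5 each, +1 to first 0
Round 2: Briarlake=9 Dunmere=25 Fernhollow=17 Greywater=27 Juniper=23 → close Greywater (overflow 18)
  27÷4 = 6 each, +1 to first 3
Round 3: Briarlake=16 Dunmere=32 Fernhollow=24 Juniper=29 → close Juniper (overflow 21)
  29÷3 = 9 each, +1 to first 2
Round 4: Briarlake=26 Dunmere=42 Fernhollow=33 → close Dunmere (overflow 30)
  42÷2 = 21 each, +1 to first 0
Round 5: Briarlake=47 Fernhollow=54 → close Fernhollow (overflow 46)
  54÷1 = 54 each, +1 to first 0

Closure order: Ashgrove, Greywater, Juniper, Dunmere, Fernhollow
Last habitat: Briarlake with 101 animals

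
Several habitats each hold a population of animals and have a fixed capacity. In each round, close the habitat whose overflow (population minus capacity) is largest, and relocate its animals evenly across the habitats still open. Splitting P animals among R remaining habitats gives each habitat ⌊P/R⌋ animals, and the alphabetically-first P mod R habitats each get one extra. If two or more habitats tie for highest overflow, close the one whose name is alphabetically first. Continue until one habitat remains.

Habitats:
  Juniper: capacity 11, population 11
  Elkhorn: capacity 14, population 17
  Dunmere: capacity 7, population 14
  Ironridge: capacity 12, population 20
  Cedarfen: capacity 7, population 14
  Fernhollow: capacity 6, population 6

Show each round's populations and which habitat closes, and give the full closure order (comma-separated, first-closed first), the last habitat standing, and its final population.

Round 1: Cedarfen=14 Dunmere=14 Elkhorn=17 Fernhollow=6 Ironridge=20 Juniper=11 → close Ironridge (overflow 8)
  20÷5 = 4 each, +1 to first 0
Round 2: Cedarfen=18 Dunmere=18 Elkhorn=21 Fernhollow=10 Juniper=15 → close Cedarfen (overflow 11)
  18÷4 = 4 each, +1 to first 2
Round 3: Dunmere=23 Elkhorn=26 Fernhollow=14 Juniper=19 → close Dunmere (overflow 16)
  23÷3 = 7 each, +1 to first 2
Round 4: Elkhorn=34 Fernhollow=22 Juniper=26 → close Elkhorn (overflow 20)
  34÷2 = 17 each, +1 to first 0
Round 5: Fernhollow=39 Juniper=43 → close Fernhollow (overflow 33)
  39÷1 = 39 each, +1 to first 0

Closure order: Ironridge, Cedarfen, Dunmere, Elkhorn, Fernhollow
Last habitat: Juniper with 82 animals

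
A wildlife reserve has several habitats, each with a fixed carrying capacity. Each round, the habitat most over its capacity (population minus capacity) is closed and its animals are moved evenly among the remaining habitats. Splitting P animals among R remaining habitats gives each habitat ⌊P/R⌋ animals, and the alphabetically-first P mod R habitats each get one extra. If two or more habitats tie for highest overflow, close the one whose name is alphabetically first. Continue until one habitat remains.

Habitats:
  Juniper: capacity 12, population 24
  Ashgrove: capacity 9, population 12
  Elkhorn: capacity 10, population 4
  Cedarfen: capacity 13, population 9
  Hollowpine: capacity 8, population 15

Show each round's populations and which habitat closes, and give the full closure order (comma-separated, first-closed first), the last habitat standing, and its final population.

Round 1: Ashgrove=12 Cedarfen=9 Elkhorn=4 Hollowpine=15 Juniper=24 → close Juniper (overflow 12)
  24÷4 = 6 each, +1 to first 0
Round 2: Ashgrove=18 Cedarfen=15 Elkhorn=10 Hollowpine=21 → close Hollowpine (overflow 13)
  21÷3 = 7 each, +1 to first 0
Round 3: Ashgrove=25 Cedarfen=22 Elkhorn=17 → close Ashgrove (overflow 16)
  25÷2 = 12 each, +1 to first 1
Round 4: Cedarfen=35 Elkhorn=29 → close Cedarfen (overflow 22)
  35÷1 = 35 each, +1 to first 0

Closure order: Juniper, Hollowpine, Ashgrove, Cedarfen
Last habitat: Elkhorn with 64 animals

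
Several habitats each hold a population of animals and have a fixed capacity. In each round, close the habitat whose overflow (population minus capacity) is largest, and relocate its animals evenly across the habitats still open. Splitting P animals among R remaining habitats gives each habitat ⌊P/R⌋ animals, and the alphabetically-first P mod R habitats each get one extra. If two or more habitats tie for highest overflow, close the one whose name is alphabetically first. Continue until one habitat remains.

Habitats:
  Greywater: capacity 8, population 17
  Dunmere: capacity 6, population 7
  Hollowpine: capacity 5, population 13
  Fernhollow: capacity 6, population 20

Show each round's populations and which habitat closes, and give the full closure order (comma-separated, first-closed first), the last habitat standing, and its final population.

Round 1: Dunmere=7 Fernhollow=20 Greywater=17 Hollowpine=13 → close Fernhollow (overflow 14)
  20÷3 = 6 each, +1 to first 2
Round 2: Dunmere=14 Greywater=24 Hollowpine=19 → close Greywater (overflow 16)
  24÷2 = 12 each, +1 to first 0
Round 3: Dunmere=26 Hollowpine=31 → close Hollowpine (overflow 26)
  31÷1 = 31 each, +1 to first 0

Closure order: Fernhollow, Greywater, Hollowpine
Last habitat: Dunmere with 57 animals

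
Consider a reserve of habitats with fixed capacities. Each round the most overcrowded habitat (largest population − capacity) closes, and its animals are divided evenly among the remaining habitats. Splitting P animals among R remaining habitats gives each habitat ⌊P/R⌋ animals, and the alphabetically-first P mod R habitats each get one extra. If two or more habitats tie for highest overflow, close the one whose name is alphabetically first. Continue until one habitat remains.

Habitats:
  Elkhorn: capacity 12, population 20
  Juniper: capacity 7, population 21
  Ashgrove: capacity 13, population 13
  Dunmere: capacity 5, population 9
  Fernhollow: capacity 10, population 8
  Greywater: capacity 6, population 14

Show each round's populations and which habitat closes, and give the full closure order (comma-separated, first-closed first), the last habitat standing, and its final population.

Closure order: Juniper, Elkhorn, Greywater, Dunmere, Ashgrove
Last habitat: Fernhollow with 85 animals

Round 1: Ashgrove=13 Dunmere=9 Elkhorn=20 Fernhollow=8 Greywater=14 Juniper=21 → close Juniper (overflow 14)
  21÷5 = 4 each, +1 to first 1
Round 2: Ashgrove=18 Dunmere=13 Elkhorn=24 Fernhollow=12 Greywater=18 → close Elkhorn (overflow 12)
  24÷4 = 6 each, +1 to first 0
Round 3: Ashgrove=24 Dunmere=19 Fernhollow=18 Greywater=24 → close Greywater (overflow 18)
  24÷3 = 8 each, +1 to first 0
Round 4: Ashgrove=32 Dunmere=27 Fernhollow=26 → close Dunmere (overflow 22)
  27÷2 = 13 each, +1 to first 1
Round 5: Ashgrove=46 Fernhollow=39 → close Ashgrove (overflow 33)
  46÷1 = 46 each, +1 to first 0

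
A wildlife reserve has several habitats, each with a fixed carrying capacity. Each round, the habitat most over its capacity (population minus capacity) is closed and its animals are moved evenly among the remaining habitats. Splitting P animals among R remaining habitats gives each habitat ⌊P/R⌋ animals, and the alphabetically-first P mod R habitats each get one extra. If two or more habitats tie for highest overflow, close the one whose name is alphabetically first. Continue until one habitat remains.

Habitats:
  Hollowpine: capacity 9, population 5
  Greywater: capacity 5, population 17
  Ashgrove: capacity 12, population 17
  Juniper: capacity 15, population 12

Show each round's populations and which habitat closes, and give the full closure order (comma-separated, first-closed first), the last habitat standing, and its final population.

Round 1: Ashgrove=17 Greywater=17 Hollowpine=5 Juniper=12 → close Greywater (overflow 12)
  17÷3 = 5 each, +1 to first 2
Round 2: Ashgrove=23 Hollowpine=11 Juniper=17 → close Ashgrove (overflow 11)
  23÷2 = 11 each, +1 to first 1
Round 3: Hollowpine=23 Juniper=28 → close Hollowpine (overflow 14)
  23÷1 = 23 each, +1 to first 0

Closure order: Greywater, Ashgrove, Hollowpine
Last habitat: Juniper with 51 animals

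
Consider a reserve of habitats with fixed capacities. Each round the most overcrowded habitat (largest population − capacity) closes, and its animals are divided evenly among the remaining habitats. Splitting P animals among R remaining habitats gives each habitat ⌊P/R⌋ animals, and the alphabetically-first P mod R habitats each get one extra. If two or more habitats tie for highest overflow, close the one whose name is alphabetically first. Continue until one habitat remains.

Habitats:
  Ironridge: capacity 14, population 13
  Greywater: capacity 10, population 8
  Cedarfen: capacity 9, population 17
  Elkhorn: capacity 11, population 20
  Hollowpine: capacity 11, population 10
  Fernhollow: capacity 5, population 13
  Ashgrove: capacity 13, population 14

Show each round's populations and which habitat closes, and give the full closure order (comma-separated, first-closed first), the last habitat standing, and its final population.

Round 1: Ashgrove=14 Cedarfen=17 Elkhorn=20 Fernhollow=13 Greywater=8 Hollowpine=10 Ironridge=13 → close Elkhorn (overflow 9)
  20÷6 = 3 each, +1 to first 2
Round 2: Ashgrove=18 Cedarfen=21 Fernhollow=16 Greywater=11 Hollowpine=13 Ironridge=16 → close Cedarfen (overflow 12)
  21÷5 = 4 each, +1 to first 1
Round 3: Ashgrove=23 Fernhollow=20 Greywater=15 Hollowpine=17 Ironridge=20 → close Fernhollow (overflow 15)
  20÷4 = 5 each, +1 to first 0
Round 4: Ashgrove=28 Greywater=20 Hollowpine=22 Ironridge=25 → close Ashgrove (overflow 15)
  28÷3 = 9 each, +1 to first 1
Round 5: Greywater=30 Hollowpine=31 Ironridge=34 → close Greywater (overflow 20)
  30÷2 = 15 each, +1 to first 0
Round 6: Hollowpine=46 Ironridge=49 → close Hollowpine (overflow 35)
  46÷1 = 46 each, +1 to first 0

Closure order: Elkhorn, Cedarfen, Fernhollow, Ashgrove, Greywater, Hollowpine
Last habitat: Ironridge with 95 animals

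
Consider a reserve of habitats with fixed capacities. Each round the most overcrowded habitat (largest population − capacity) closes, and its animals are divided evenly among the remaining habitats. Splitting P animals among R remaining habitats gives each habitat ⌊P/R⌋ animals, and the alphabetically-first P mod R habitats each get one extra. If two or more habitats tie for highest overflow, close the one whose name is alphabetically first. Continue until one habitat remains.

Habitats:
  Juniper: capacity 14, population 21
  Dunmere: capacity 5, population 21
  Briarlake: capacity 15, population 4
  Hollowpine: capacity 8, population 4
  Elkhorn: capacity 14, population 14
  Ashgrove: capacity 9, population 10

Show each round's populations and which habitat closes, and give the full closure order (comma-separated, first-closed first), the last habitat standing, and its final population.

Closure order: Dunmere, Juniper, Ashgrove, Elkhorn, Hollowpine
Last habitat: Briarlake with 74 animals

Round 1: Ashgrove=10 Briarlake=4 Dunmere=21 Elkhorn=14 Hollowpine=4 Juniper=21 → close Dunmere (overflow 16)
  21÷5 = 4 each, +1 to first 1
Round 2: Ashgrove=15 Briarlake=8 Elkhorn=18 Hollowpine=8 Juniper=25 → close Juniper (overflow 11)
  25÷4 = 6 each, +1 to first 1
Round 3: Ashgrove=22 Briarlake=14 Elkhorn=24 Hollowpine=14 → close Ashgrove (overflow 13)
  22÷3 = 7 each, +1 to first 1
Round 4: Briarlake=22 Elkhorn=31 Hollowpine=21 → close Elkhorn (overflow 17)
  31÷2 = 15 each, +1 to first 1
Round 5: Briarlake=38 Hollowpine=36 → close Hollowpine (overflow 28)
  36÷1 = 36 each, +1 to first 0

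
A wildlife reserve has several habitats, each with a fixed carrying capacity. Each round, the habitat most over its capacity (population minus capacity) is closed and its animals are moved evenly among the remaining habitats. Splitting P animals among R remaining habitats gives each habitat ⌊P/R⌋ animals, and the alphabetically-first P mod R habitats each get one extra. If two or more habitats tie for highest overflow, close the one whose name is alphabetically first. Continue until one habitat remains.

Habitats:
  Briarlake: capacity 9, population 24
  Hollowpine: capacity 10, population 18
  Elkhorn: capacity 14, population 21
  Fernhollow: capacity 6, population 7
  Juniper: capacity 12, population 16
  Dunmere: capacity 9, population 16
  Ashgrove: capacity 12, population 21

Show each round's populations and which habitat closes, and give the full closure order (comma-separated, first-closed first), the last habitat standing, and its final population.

Closure order: Briarlake, Ashgrove, Hollowpine, Dunmere, Elkhorn, Juniper
Last habitat: Fernhollow with 123 animals

Round 1: Ashgrove=21 Briarlake=24 Dunmere=16 Elkhorn=21 Fernhollow=7 Hollowpine=18 Juniper=16 → close Briarlake (overflow 15)
  24÷6 = 4 each, +1 to first 0
Round 2: Ashgrove=25 Dunmere=20 Elkhorn=25 Fernhollow=11 Hollowpine=22 Juniper=20 → close Ashgrove (overflow 13)
  25÷5 = 5 each, +1 to first 0
Round 3: Dunmere=25 Elkhorn=30 Fernhollow=16 Hollowpine=27 Juniper=25 → close Hollowpine (overflow 17)
  27÷4 = 6 each, +1 to first 3
Round 4: Dunmere=32 Elkhorn=37 Fernhollow=23 Juniper=31 → close Dunmere (overflow 23)
  32÷3 = 10 each, +1 to first 2
Round 5: Elkhorn=48 Fernhollow=34 Juniper=41 → close Elkhorn (overflow 34)
  48÷2 = 24 each, +1 to first 0
Round 6: Fernhollow=58 Juniper=65 → close Juniper (overflow 53)
  65÷1 = 65 each, +1 to first 0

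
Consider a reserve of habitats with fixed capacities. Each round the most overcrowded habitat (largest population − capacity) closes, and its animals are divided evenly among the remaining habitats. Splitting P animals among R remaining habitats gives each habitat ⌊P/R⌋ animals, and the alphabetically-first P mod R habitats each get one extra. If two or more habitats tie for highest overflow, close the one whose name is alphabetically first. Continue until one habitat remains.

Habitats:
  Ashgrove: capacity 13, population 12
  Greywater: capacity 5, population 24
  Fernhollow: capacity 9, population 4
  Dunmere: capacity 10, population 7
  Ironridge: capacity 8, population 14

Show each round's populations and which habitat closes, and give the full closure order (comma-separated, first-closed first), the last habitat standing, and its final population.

Closure order: Greywater, Ironridge, Ashgrove, Dunmere
Last habitat: Fernhollow with 61 animals

Round 1: Ashgrove=12 Dunmere=7 Fernhollow=4 Greywater=24 Ironridge=14 → close Greywater (overflow 19)
  24÷4 = 6 each, +1 to first 0
Round 2: Ashgrove=18 Dunmere=13 Fernhollow=10 Ironridge=20 → close Ironridge (overflow 12)
  20÷3 = 6 each, +1 to first 2
Round 3: Ashgrove=25 Dunmere=20 Fernhollow=16 → close Ashgrove (overflow 12)
  25÷2 = 12 each, +1 to first 1
Round 4: Dunmere=33 Fernhollow=28 → close Dunmere (overflow 23)
  33÷1 = 33 each, +1 to first 0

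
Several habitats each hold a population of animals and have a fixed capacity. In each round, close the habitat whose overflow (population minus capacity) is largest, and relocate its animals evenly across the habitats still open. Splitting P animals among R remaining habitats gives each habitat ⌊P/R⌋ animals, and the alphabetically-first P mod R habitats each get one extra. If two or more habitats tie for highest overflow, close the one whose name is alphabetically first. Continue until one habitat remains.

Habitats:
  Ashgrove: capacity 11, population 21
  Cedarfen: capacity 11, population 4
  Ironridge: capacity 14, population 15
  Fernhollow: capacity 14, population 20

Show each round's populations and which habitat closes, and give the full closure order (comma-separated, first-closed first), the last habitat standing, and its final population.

Round 1: Ashgrove=21 Cedarfen=4 Fernhollow=20 Ironridge=15 → close Ashgrove (overflow 10)
  21÷3 = 7 each, +1 to first 0
Round 2: Cedarfen=11 Fernhollow=27 Ironridge=22 → close Fernhollow (overflow 13)
  27÷2 = 13 each, +1 to first 1
Round 3: Cedarfen=25 Ironridge=35 → close Ironridge (overflow 21)
  35÷1 = 35 each, +1 to first 0

Closure order: Ashgrove, Fernhollow, Ironridge
Last habitat: Cedarfen with 60 animals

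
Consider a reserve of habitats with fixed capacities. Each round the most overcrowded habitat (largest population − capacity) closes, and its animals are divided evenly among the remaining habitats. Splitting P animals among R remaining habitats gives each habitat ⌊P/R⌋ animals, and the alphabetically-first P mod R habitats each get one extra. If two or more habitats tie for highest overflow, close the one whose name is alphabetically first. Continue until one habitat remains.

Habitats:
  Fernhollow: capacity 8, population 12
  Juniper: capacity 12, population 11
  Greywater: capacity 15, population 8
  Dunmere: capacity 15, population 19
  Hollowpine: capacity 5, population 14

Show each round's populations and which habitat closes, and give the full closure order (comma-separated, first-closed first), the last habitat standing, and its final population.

Round 1: Dunmere=19 Fernhollow=12 Greywater=8 Hollowpine=14 Juniper=11 → close Hollowpine (overflow 9)
  14÷4 = 3 each, +1 to first 2
Round 2: Dunmere=23 Fernhollow=16 Greywater=11 Juniper=14 → close Dunmere (overflow 8)
  23÷3 = 7 each, +1 to first 2
Round 3: Fernhollow=24 Greywater=19 Juniper=21 → close Fernhollow (overflow 16)
  24÷2 = 12 each, +1 to first 0
Round 4: Greywater=31 Juniper=33 → close Juniper (overflow 21)
  33÷1 = 33 each, +1 to first 0

Closure order: Hollowpine, Dunmere, Fernhollow, Juniper
Last habitat: Greywater with 64 animals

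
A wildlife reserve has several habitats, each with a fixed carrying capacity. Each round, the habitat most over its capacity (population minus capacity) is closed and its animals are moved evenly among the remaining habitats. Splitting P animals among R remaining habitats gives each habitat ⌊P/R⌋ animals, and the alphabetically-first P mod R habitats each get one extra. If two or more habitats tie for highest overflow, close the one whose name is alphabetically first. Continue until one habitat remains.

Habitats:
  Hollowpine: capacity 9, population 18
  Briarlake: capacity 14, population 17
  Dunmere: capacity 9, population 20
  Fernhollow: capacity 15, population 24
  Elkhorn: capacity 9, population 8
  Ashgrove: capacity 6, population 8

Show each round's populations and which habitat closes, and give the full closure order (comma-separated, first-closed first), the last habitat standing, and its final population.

Round 1: Ashgrove=8 Briarlake=17 Dunmere=20 Elkhorn=8 Fernhollow=24 Hollowpine=18 → close Dunmere (overflow 11)
  20÷5 = 4 each, +1 to first 0
Round 2: Ashgrove=12 Briarlake=21 Elkhorn=12 Fernhollow=28 Hollowpine=22 → close Fernhollow (overflow 13)
  28÷4 = 7 each, +1 to first 0
Round 3: Ashgrove=19 Briarlake=28 Elkhorn=19 Hollowpine=29 → close Hollowpine (overflow 20)
  29÷3 = 9 each, +1 to first 2
Round 4: Ashgrove=29 Briarlake=38 Elkhorn=28 → close Briarlake (overflow 24)
  38÷2 = 19 each, +1 to first 0
Round 5: Ashgrove=48 Elkhorn=47 → close Ashgrove (overflow 42)
  48÷1 = 48 each, +1 to first 0

Closure order: Dunmere, Fernhollow, Hollowpine, Briarlake, Ashgrove
Last habitat: Elkhorn with 95 animals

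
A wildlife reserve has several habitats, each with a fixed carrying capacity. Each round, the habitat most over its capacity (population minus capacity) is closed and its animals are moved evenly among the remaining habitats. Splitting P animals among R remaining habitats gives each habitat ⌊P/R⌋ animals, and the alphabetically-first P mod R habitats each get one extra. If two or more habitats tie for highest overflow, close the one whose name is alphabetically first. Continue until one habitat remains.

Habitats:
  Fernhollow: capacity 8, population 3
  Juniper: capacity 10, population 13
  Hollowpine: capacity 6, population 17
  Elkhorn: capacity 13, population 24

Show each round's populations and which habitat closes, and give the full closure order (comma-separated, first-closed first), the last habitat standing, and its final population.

Closure order: Elkhorn, Hollowpine, Juniper
Last habitat: Fernhollow with 57 animals

Round 1: Elkhorn=24 Fernhollow=3 Hollowpine=17 Juniper=13 → close Elkhorn (overflow 11)
  24÷3 = 8 each, +1 to first 0
Round 2: Fernhollow=11 Hollowpine=25 Juniper=21 → close Hollowpine (overflow 19)
  25÷2 = 12 each, +1 to first 1
Round 3: Fernhollow=24 Juniper=33 → close Juniper (overflow 23)
  33÷1 = 33 each, +1 to first 0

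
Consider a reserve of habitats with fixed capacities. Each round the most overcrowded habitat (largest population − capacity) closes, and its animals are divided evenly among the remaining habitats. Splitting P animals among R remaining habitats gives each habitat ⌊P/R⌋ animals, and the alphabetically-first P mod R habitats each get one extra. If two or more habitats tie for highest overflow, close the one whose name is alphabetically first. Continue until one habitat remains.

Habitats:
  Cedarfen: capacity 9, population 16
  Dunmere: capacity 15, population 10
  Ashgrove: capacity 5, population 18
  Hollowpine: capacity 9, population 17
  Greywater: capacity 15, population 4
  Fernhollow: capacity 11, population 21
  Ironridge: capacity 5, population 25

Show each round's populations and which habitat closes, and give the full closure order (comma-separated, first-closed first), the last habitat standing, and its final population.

Closure order: Ironridge, Ashgrove, Fernhollow, Cedarfen, Hollowpine, Dunmere
Last habitat: Greywater with 111 animals

Round 1: Ashgrove=18 Cedarfen=16 Dunmere=10 Fernhollow=21 Greywater=4 Hollowpine=17 Ironridge=25 → close Ironridge (overflow 20)
  25÷6 = 4 each, +1 to first 1
Round 2: Ashgrove=23 Cedarfen=20 Dunmere=14 Fernhollow=25 Greywater=8 Hollowpine=21 → close Ashgrove (overflow 18)
  23÷5 = 4 each, +1 to first 3
Round 3: Cedarfen=25 Dunmere=19 Fernhollow=30 Greywater=12 Hollowpine=25 → close Fernhollow (overflow 19)
  30÷4 = 7 each, +1 to first 2
Round 4: Cedarfen=33 Dunmere=27 Greywater=19 Hollowpine=32 → close Cedarfen (overflow 24)
  33÷3 = 11 each, +1 to first 0
Round 5: Dunmere=38 Greywater=30 Hollowpine=43 → close Hollowpine (overflow 34)
  43÷2 = 21 each, +1 to first 1
Round 6: Dunmere=60 Greywater=51 → close Dunmere (overflow 45)
  60÷1 = 60 each, +1 to first 0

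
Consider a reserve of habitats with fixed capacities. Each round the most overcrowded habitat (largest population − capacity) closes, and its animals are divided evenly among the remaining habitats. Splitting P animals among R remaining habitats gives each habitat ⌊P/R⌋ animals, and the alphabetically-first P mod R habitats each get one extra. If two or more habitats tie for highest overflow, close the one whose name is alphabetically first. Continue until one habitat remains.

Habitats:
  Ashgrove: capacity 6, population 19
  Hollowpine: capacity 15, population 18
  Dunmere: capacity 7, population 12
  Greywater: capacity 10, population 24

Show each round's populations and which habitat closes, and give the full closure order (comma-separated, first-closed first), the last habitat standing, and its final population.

Round 1: Ashgrove=19 Dunmere=12 Greywater=24 Hollowpine=18 → close Greywater (overflow 14)
  24÷3 = 8 each, +1 to first 0
Round 2: Ashgrove=27 Dunmere=20 Hollowpine=26 → close Ashgrove (overflow 21)
  27÷2 = 13 each, +1 to first 1
Round 3: Dunmere=34 Hollowpine=39 → close Dunmere (overflow 27)
  34÷1 = 34 each, +1 to first 0

Closure order: Greywater, Ashgrove, Dunmere
Last habitat: Hollowpine with 73 animals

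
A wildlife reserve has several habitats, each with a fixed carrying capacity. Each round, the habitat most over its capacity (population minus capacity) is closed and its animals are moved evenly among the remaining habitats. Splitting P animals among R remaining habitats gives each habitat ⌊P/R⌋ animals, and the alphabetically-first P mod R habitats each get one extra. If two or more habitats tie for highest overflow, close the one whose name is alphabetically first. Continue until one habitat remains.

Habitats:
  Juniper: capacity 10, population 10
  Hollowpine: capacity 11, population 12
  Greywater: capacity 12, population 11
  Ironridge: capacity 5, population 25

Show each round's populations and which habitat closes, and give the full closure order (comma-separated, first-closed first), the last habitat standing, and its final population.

Round 1: Greywater=11 Hollowpine=12 Ironridge=25 Juniper=10 → close Ironridge (overflow 20)
  25÷3 = 8 each, +1 to first 1
Round 2: Greywater=20 Hollowpine=20 Juniper=18 → close Hollowpine (overflow 9)
  20÷2 = 10 each, +1 to first 0
Round 3: Greywater=30 Juniper=28 → close Greywater (overflow 18)
  30÷1 = 30 each, +1 to first 0

Closure order: Ironridge, Hollowpine, Greywater
Last habitat: Juniper with 58 animals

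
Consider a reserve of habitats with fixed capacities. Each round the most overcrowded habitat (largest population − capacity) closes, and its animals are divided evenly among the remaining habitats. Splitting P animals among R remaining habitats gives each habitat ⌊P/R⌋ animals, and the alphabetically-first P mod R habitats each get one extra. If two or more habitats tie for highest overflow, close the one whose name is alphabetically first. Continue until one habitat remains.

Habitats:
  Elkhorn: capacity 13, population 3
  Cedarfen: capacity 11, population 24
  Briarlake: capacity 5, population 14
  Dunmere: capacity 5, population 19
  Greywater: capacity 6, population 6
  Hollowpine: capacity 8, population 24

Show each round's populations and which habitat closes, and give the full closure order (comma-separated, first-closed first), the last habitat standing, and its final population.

Round 1: Briarlake=14 Cedarfen=24 Dunmere=19 Elkhorn=3 Greywater=6 Hollowpine=24 → close Hollowpine (overflow 16)
  24÷5 = 4 each, +1 to first 4
Round 2: Briarlake=19 Cedarfen=29 Dunmere=24 Elkhorn=8 Greywater=10 → close Dunmere (overflow 19)
  24÷4 = 6 each, +1 to first 0
Round 3: Briarlake=25 Cedarfen=35 Elkhorn=14 Greywater=16 → close Cedarfen (overflow 24)
  35÷3 = 11 each, +1 to first 2
Round 4: Briarlake=37 Elkhorn=26 Greywater=27 → close Briarlake (overflow 32)
  37÷2 = 18 each, +1 to first 1
Round 5: Elkhorn=45 Greywater=45 → close Greywater (overflow 39)
  45÷1 = 45 each, +1 to first 0

Closure order: Hollowpine, Dunmere, Cedarfen, Briarlake, Greywater
Last habitat: Elkhorn with 90 animals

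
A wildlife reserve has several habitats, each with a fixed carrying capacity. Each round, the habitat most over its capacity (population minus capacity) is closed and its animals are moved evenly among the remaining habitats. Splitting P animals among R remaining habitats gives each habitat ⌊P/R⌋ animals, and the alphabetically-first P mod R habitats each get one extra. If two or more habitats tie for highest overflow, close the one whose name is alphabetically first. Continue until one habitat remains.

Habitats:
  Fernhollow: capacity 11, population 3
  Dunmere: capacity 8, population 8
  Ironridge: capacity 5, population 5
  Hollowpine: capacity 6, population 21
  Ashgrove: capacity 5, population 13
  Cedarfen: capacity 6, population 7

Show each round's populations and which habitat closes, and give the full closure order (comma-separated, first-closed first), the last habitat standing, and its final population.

Round 1: Ashgrove=13 Cedarfen=7 Dunmere=8 Fernhollow=3 Hollowpine=21 Ironridge=5 → close Hollowpine (overflow 15)
  21÷5 = 4 each, +1 to first 1
Round 2: Ashgrove=18 Cedarfen=11 Dunmere=12 Fernhollow=7 Ironridge=9 → close Ashgrove (overflow 13)
  18÷4 = 4 each, +1 to first 2
Round 3: Cedarfen=16 Dunmere=17 Fernhollow=11 Ironridge=13 → close Cedarfen (overflow 10)
  16÷3 = 5 each, +1 to first 1
Round 4: Dunmere=23 Fernhollow=16 Ironridge=18 → close Dunmere (overflow 15)
  23÷2 = 11 each, +1 to first 1
Round 5: Fernhollow=28 Ironridge=29 → close Ironridge (overflow 24)
  29÷1 = 29 each, +1 to first 0

Closure order: Hollowpine, Ashgrove, Cedarfen, Dunmere, Ironridge
Last habitat: Fernhollow with 57 animals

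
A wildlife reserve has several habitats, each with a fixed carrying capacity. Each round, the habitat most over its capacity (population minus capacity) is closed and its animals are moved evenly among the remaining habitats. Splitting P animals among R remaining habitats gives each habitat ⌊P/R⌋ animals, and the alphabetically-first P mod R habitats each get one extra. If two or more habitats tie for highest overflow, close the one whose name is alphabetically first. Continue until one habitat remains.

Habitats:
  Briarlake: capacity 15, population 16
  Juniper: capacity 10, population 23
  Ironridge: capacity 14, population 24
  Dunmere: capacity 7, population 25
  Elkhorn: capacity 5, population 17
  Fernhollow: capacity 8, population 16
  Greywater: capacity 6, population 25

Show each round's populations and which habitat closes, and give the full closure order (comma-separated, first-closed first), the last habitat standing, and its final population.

Round 1: Briarlake=16 Dunmere=25 Elkhorn=17 Fernhollow=16 Greywater=25 Ironridge=24 Juniper=23 → close Greywater (overflow 19)
  25÷6 = 4 each, +1 to first 1
Round 2: Briarlake=21 Dunmere=29 Elkhorn=21 Fernhollow=20 Ironridge=28 Juniper=27 → close Dunmere (overflow 22)
  29÷5 = 5 each, +1 to first 4
Round 3: Briarlake=27 Elkhorn=27 Fernhollow=26 Ironridge=34 Juniper=32 → close Elkhorn (overflow 22)
  27÷4 = 6 each, +1 to first 3
Round 4: Briarlake=34 Fernhollow=33 Ironridge=41 Juniper=38 → close Juniper (overflow 28)
  38÷3 = 12 each, +1 to first 2
Round 5: Briarlake=47 Fernhollow=46 Ironridge=53 → close Ironridge (overflow 39)
  53÷2 = 26 each, +1 to first 1
Round 6: Briarlake=74 Fernhollow=72 → close Fernhollow (overflow 64)
  72÷1 = 72 each, +1 to first 0

Closure order: Greywater, Dunmere, Elkhorn, Juniper, Ironridge, Fernhollow
Last habitat: Briarlake with 146 animals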